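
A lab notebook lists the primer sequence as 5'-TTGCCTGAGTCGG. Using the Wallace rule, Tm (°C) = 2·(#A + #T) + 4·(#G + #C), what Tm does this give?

42°C

Scanning the sequence gives G=5, A=1, C=3, T=4.
A+T = 5, G+C = 8
Tm = 4·8 + 2·5 = 32 + 10 = 42°C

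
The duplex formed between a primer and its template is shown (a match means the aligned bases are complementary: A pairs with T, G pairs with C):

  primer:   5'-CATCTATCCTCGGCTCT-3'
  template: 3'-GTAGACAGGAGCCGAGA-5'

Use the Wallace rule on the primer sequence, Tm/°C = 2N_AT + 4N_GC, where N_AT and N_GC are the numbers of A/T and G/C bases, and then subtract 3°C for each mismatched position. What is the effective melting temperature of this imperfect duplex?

Primer base counts: A=2, T=6, G=2, C=7 → A+T=8, G+C=9
Perfect-match Tm = 2(8) + 4(9) = 16 + 36 = 52°C
Mismatches (positions where the bases are not complementary): 1 (at position 6)
Effective Tm = 52 − 1×3 = 52 − 3 = 49°C

49°C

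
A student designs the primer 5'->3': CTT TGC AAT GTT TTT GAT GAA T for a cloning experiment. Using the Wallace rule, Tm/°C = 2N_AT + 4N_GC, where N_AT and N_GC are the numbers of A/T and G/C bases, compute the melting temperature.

T=11, C=2, G=4, A=5
A+T = 16, G+C = 6
Tm = 2×16 + 4×6 = 56°C

56°C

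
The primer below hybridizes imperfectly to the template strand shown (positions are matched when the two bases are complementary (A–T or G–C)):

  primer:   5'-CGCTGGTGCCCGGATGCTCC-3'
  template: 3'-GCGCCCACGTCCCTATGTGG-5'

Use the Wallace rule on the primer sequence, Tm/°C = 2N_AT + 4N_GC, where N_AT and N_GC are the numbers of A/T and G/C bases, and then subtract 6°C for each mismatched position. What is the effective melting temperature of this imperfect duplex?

40°C

Primer base counts: A=1, T=4, G=7, C=8 → A+T=5, G+C=15
Perfect-match Tm = 2(5) + 4(15) = 10 + 60 = 70°C
Mismatches (positions where the bases are not complementary): 5 (at positions 4, 10, 11, 16, 18)
Effective Tm = 70 − 5×6 = 70 − 30 = 40°C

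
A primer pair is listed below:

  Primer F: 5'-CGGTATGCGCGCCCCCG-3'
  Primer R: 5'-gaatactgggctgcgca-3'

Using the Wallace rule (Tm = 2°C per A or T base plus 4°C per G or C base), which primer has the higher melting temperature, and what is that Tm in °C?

Primer F, 62°C

Primer F: A+T=3, G+C=14 → Tm = 2(3)+4(14) = 62°C
Primer R: A+T=7, G+C=10 → Tm = 2(7)+4(10) = 54°C
62°C vs 54°C → primer F is higher.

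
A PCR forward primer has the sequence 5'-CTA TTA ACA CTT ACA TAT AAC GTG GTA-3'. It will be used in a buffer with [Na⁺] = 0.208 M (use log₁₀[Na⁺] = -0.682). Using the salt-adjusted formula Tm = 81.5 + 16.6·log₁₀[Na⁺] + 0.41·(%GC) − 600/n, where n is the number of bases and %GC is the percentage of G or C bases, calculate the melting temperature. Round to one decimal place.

Length n = 27. Scanning the sequence gives C=5, G=3, A=10, T=9.
G+C = 8, so %GC = 8/27 × 100 = 29.63%
Salt term: 16.6 × (-0.682) = -11.321
GC term: 0.41 × 29.63 = 12.148; length term: −600/27 = −22.222
Tm = 81.5 + (-11.321) + 12.148 − 22.222 = 60.105 → 60.1°C

60.1°C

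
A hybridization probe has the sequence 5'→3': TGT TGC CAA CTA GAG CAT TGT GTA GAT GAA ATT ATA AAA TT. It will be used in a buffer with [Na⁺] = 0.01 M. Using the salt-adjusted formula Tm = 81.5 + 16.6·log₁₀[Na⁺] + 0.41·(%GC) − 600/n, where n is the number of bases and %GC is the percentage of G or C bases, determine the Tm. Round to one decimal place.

45.7°C

Length n = 41. G=8, C=4, T=14, A=15
G+C = 12, so %GC = 12/41 × 100 = 29.268%
Salt term: 16.6 × (-2) = -33.2
GC term: 0.41 × 29.268 = 12; length term: −600/41 = −14.634
Tm = 81.5 + (-33.2) + 12 − 14.634 = 45.666 → 45.7°C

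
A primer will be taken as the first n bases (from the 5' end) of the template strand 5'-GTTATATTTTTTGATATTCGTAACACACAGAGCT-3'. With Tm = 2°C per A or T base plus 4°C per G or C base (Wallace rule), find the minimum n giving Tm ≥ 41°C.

First 18 bases: GTTATATTTTTTGATATT → Tm = 40°C (< 41°C)
First 19 bases: GTTATATTTTTTGATATTC → Tm = 44°C (≥ 41°C)
Each additional base adds 2°C (A/T) or 4°C (G/C), so Tm is non-decreasing in n; n = 19 is the first length to reach 41°C.

n = 19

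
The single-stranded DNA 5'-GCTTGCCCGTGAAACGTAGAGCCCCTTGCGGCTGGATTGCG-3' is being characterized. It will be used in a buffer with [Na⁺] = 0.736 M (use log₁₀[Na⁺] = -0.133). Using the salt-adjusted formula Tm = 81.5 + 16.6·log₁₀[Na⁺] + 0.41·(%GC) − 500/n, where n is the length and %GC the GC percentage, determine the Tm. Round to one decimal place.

Length n = 41. Counting bases: C=12, A=6, G=14, T=9
G+C = 26, so %GC = 26/41 × 100 = 63.415%
Salt term: 16.6 × (-0.133) = -2.208
GC term: 0.41 × 63.415 = 26; length term: −500/41 = −12.195
Tm = 81.5 + (-2.208) + 26 − 12.195 = 93.097 → 93.1°C

93.1°C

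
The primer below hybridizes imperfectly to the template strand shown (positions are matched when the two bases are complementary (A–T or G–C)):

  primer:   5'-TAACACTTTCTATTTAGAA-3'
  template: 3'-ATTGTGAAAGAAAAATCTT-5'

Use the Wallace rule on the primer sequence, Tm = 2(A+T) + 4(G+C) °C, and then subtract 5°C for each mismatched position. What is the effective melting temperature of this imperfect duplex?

41°C

Primer base counts: A=7, T=8, G=1, C=3 → A+T=15, G+C=4
Perfect-match Tm = 2(15) + 4(4) = 30 + 16 = 46°C
Mismatches (positions where the bases are not complementary): 1 (at position 12)
Effective Tm = 46 − 1×5 = 46 − 5 = 41°C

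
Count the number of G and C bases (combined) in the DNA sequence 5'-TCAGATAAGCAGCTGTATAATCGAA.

9

Base counts: T=6, C=4, G=5, A=10
Total G or C: 5 + 4 = 9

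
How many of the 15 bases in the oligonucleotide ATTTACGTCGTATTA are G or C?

Base counts: T=7, A=4, G=2, C=2
Total G or C: 2 + 2 = 4

4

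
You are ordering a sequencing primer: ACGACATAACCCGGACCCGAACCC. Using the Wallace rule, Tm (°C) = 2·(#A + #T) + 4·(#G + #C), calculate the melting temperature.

78°C

A=8, C=11, T=1, G=4
A+T = 9, G+C = 15
Tm = 4·15 + 2·9 = 60 + 18 = 78°C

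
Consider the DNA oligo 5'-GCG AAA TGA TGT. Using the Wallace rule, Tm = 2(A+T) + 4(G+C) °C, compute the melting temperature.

Counting bases: C=1, T=3, A=4, G=4
AT pairs contribute 7, GC pairs contribute 5.
Tm = 2×7 + 4×5 = 34°C

34°C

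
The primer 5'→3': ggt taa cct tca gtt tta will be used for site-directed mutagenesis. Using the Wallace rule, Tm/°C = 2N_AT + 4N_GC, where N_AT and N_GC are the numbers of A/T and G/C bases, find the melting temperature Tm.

Base counts: C=3, G=3, A=4, T=8
So N_AT = 12 and N_GC = 6.
Tm = 4·6 + 2·12 = 24 + 24 = 48°C

48°C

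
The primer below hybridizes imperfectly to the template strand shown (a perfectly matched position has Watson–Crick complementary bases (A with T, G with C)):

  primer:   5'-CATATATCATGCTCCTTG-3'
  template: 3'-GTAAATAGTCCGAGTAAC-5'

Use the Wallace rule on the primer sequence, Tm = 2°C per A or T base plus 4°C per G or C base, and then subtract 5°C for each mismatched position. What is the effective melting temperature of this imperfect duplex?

Primer base counts: A=4, T=7, G=2, C=5 → A+T=11, G+C=7
Perfect-match Tm = 2(11) + 4(7) = 22 + 28 = 50°C
Mismatches (positions where the bases are not complementary): 3 (at positions 4, 10, 15)
Effective Tm = 50 − 3×5 = 50 − 15 = 35°C

35°C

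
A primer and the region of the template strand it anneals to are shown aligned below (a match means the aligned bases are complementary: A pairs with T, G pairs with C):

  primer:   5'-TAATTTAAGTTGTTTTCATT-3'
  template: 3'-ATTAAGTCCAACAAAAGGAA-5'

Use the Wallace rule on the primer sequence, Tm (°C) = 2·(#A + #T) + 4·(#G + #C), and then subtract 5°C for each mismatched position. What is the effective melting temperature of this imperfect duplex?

Primer base counts: A=5, T=12, G=2, C=1 → A+T=17, G+C=3
Perfect-match Tm = 2(17) + 4(3) = 34 + 12 = 46°C
Mismatches (positions where the bases are not complementary): 3 (at positions 6, 8, 18)
Effective Tm = 46 − 3×5 = 46 − 15 = 31°C

31°C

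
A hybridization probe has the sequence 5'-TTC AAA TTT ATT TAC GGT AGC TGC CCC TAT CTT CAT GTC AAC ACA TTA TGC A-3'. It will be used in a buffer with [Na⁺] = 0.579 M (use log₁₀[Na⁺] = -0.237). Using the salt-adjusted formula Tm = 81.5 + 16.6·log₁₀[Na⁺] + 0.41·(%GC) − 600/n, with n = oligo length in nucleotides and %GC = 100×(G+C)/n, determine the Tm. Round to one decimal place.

81.0°C

Length n = 52. Base counts: A=14, G=6, C=13, T=19
G+C = 19, so %GC = 19/52 × 100 = 36.538%
Salt term: 16.6 × (-0.237) = -3.934
GC term: 0.41 × 36.538 = 14.981; length term: −600/52 = −11.538
Tm = 81.5 + (-3.934) + 14.981 − 11.538 = 81.009 → 81.0°C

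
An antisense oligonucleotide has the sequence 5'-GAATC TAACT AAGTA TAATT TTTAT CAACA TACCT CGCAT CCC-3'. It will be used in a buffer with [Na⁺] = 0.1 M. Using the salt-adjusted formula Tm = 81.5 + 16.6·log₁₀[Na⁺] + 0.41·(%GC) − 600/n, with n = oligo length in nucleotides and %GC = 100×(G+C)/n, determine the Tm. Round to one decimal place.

Length n = 43. G=3, A=15, C=11, T=14
G+C = 14, so %GC = 14/43 × 100 = 32.558%
Salt term: 16.6 × (-1) = -16.6
GC term: 0.41 × 32.558 = 13.349; length term: −600/43 = −13.953
Tm = 81.5 + (-16.6) + 13.349 − 13.953 = 64.296 → 64.3°C

64.3°C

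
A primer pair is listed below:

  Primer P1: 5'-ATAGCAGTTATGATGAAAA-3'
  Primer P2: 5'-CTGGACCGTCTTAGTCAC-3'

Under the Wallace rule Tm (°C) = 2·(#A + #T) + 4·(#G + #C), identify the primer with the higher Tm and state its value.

Primer P2, 56°C

Primer P1: A+T=14, G+C=5 → Tm = 2(14)+4(5) = 48°C
Primer P2: A+T=8, G+C=10 → Tm = 2(8)+4(10) = 56°C
48°C vs 56°C → primer P2 is higher.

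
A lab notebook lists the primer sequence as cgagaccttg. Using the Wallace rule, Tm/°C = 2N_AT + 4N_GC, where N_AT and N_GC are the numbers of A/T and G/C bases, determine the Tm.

Counting bases: C=3, A=2, T=2, G=3
So N_AT = 4 and N_GC = 6.
Tm = 2×4 + 4×6 = 32°C

32°C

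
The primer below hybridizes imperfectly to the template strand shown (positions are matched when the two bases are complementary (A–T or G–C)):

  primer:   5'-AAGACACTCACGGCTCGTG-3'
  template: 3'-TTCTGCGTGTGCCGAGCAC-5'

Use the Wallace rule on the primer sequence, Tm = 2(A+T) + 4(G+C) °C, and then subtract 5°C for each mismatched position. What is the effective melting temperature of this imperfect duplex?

50°C

Primer base counts: A=5, T=3, G=5, C=6 → A+T=8, G+C=11
Perfect-match Tm = 2(8) + 4(11) = 16 + 44 = 60°C
Mismatches (positions where the bases are not complementary): 2 (at positions 6, 8)
Effective Tm = 60 − 2×5 = 60 − 10 = 50°C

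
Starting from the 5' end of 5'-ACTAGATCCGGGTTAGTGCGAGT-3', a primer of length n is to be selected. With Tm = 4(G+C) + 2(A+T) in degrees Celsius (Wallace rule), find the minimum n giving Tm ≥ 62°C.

n = 20

First 19 bases: ACTAGATCCGGGTTAGTGC → Tm = 58°C (< 62°C)
First 20 bases: ACTAGATCCGGGTTAGTGCG → Tm = 62°C (≥ 62°C)
Each additional base adds 2°C (A/T) or 4°C (G/C), so Tm is non-decreasing in n; n = 20 is the first length to reach 62°C.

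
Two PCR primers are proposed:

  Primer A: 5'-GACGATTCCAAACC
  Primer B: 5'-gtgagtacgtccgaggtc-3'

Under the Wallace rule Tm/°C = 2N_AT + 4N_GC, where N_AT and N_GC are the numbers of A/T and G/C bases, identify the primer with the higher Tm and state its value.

Primer A: A+T=7, G+C=7 → Tm = 2(7)+4(7) = 42°C
Primer B: A+T=7, G+C=11 → Tm = 2(7)+4(11) = 58°C
42°C vs 58°C → primer B is higher.

Primer B, 58°C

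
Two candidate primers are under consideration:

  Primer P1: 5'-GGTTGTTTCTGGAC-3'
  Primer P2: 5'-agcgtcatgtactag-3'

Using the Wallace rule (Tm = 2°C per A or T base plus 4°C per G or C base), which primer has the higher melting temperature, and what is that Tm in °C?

Primer P1: A+T=7, G+C=7 → Tm = 2(7)+4(7) = 42°C
Primer P2: A+T=8, G+C=7 → Tm = 2(8)+4(7) = 44°C
42°C vs 44°C → primer P2 is higher.

Primer P2, 44°C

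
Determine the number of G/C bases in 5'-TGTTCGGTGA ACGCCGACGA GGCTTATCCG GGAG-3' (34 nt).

21

Scanning the sequence gives T=7, G=13, C=8, A=6.
Total G or C: 13 + 8 = 21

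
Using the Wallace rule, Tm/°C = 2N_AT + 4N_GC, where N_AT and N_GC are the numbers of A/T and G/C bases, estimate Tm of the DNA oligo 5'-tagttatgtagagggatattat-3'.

56°C

A=7, C=0, G=6, T=9
AT pairs contribute 16, GC pairs contribute 6.
Tm = 4·6 + 2·16 = 24 + 32 = 56°C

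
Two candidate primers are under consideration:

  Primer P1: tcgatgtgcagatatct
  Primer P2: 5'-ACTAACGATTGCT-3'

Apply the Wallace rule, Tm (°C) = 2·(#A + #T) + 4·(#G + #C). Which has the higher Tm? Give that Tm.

Primer P1: A+T=10, G+C=7 → Tm = 2(10)+4(7) = 48°C
Primer P2: A+T=8, G+C=5 → Tm = 2(8)+4(5) = 36°C
48°C vs 36°C → primer P1 is higher.

Primer P1, 48°C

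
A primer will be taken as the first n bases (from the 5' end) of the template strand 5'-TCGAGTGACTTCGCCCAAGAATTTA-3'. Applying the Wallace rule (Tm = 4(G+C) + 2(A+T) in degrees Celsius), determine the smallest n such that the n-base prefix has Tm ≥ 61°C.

n = 20

First 19 bases: TCGAGTGACTTCGCCCAAG → Tm = 60°C (< 61°C)
First 20 bases: TCGAGTGACTTCGCCCAAGA → Tm = 62°C (≥ 61°C)
Each additional base adds 2°C (A/T) or 4°C (G/C), so Tm is non-decreasing in n; n = 20 is the first length to reach 61°C.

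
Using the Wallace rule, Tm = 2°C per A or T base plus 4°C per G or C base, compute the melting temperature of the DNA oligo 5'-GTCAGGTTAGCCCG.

46°C

G=5, A=2, T=3, C=4
A+T = 5, G+C = 9
Tm = 2(5) + 4(9) = 10 + 36 = 46°C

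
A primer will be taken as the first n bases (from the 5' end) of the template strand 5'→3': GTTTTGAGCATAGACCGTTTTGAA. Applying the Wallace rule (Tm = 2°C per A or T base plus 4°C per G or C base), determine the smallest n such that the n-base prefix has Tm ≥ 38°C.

First 13 bases: GTTTTGAGCATAG → Tm = 36°C (< 38°C)
First 14 bases: GTTTTGAGCATAGA → Tm = 38°C (≥ 38°C)
Each additional base adds 2°C (A/T) or 4°C (G/C), so Tm is non-decreasing in n; n = 14 is the first length to reach 38°C.

n = 14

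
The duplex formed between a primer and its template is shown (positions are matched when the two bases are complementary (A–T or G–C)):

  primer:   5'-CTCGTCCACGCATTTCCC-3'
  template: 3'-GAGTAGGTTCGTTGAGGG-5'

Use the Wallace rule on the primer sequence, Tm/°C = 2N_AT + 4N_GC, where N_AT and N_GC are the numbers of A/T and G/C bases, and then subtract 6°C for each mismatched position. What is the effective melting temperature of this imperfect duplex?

34°C

Primer base counts: A=2, T=5, G=2, C=9 → A+T=7, G+C=11
Perfect-match Tm = 2(7) + 4(11) = 14 + 44 = 58°C
Mismatches (positions where the bases are not complementary): 4 (at positions 4, 9, 13, 14)
Effective Tm = 58 − 4×6 = 58 − 24 = 34°C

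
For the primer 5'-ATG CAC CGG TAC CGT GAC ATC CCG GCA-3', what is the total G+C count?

T=4, G=7, C=10, A=6
G+C = 7 + 10 = 17

17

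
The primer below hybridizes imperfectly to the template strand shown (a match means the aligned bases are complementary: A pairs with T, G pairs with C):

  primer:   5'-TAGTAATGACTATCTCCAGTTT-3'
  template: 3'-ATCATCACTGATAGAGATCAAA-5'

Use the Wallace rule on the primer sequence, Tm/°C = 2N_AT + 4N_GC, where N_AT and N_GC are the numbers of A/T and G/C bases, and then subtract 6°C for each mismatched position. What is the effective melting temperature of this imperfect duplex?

Primer base counts: A=6, T=9, G=3, C=4 → A+T=15, G+C=7
Perfect-match Tm = 2(15) + 4(7) = 30 + 28 = 58°C
Mismatches (positions where the bases are not complementary): 2 (at positions 6, 17)
Effective Tm = 58 − 2×6 = 58 − 12 = 46°C

46°C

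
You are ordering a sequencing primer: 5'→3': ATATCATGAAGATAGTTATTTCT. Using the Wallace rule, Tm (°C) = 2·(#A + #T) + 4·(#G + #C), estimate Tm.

56°C

Base counts: C=2, A=8, T=10, G=3
AT pairs contribute 18, GC pairs contribute 5.
Tm = 2×18 + 4×5 = 56°C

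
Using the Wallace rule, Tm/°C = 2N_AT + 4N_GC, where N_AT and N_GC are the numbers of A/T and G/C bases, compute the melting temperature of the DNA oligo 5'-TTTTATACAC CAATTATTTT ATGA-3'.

Base counts: A=8, G=1, C=3, T=12
AT pairs contribute 20, GC pairs contribute 4.
Tm = 2×20 + 4×4 = 56°C

56°C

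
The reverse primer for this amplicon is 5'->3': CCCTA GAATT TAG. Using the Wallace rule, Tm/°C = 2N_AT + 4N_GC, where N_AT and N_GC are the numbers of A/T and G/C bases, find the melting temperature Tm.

Base counts: T=4, G=2, A=4, C=3
AT pairs contribute 8, GC pairs contribute 5.
Tm = 2(8) + 4(5) = 16 + 20 = 36°C

36°C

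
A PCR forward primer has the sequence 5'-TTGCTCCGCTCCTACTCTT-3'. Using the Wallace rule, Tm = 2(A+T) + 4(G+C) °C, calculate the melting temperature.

Scanning the sequence gives G=2, A=1, C=8, T=8.
AT pairs contribute 9, GC pairs contribute 10.
Tm = 2×9 + 4×10 = 58°C

58°C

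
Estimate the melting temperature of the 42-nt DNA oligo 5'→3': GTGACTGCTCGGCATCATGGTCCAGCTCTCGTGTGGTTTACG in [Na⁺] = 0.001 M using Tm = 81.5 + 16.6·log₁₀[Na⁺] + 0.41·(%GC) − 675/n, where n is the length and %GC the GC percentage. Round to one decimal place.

39.1°C

Length n = 42. Counting bases: A=5, T=13, G=13, C=11
G+C = 24, so %GC = 24/42 × 100 = 57.143%
Salt term: 16.6 × (-3) = -49.8
GC term: 0.41 × 57.143 = 23.429; length term: −675/42 = −16.071
Tm = 81.5 + (-49.8) + 23.429 − 16.071 = 39.058 → 39.1°C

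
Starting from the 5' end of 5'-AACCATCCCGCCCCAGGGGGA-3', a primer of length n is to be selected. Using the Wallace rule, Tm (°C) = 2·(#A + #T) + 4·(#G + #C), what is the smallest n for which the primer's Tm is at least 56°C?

n = 17

First 16 bases: AACCATCCCGCCCCAG → Tm = 54°C (< 56°C)
First 17 bases: AACCATCCCGCCCCAGG → Tm = 58°C (≥ 56°C)
Since every base adds ≥2°C, Tm only increases with n, so the threshold is first crossed at n = 17.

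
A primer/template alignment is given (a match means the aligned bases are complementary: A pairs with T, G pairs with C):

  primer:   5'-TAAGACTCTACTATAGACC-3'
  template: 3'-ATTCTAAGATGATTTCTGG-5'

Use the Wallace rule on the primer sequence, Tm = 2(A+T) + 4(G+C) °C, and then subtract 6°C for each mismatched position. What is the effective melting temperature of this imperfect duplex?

Primer base counts: A=7, T=5, G=2, C=5 → A+T=12, G+C=7
Perfect-match Tm = 2(12) + 4(7) = 24 + 28 = 52°C
Mismatches (positions where the bases are not complementary): 2 (at positions 6, 14)
Effective Tm = 52 − 2×6 = 52 − 12 = 40°C

40°C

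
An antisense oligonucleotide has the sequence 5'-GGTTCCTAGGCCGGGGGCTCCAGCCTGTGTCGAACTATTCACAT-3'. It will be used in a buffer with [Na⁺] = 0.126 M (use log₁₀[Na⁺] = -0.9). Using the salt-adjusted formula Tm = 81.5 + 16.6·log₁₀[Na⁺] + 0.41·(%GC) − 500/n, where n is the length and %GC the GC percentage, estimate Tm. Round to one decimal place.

79.4°C

Length n = 44. Base counts: G=13, T=11, A=7, C=13
G+C = 26, so %GC = 26/44 × 100 = 59.091%
Salt term: 16.6 × (-0.9) = -14.94
GC term: 0.41 × 59.091 = 24.227; length term: −500/44 = −11.364
Tm = 81.5 + (-14.94) + 24.227 − 11.364 = 79.423 → 79.4°C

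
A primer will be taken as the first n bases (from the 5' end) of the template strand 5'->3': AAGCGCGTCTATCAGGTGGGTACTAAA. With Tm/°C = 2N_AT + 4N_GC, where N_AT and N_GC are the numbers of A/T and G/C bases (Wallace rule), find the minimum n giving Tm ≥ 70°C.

n = 23

First 22 bases: AAGCGCGTCTATCAGGTGGGTA → Tm = 68°C (< 70°C)
First 23 bases: AAGCGCGTCTATCAGGTGGGTAC → Tm = 72°C (≥ 70°C)
Since every base adds ≥2°C, Tm only increases with n, so the threshold is first crossed at n = 23.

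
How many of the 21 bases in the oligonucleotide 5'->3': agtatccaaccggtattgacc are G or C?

C=6, T=5, G=4, A=6
G+C = 4 + 6 = 10

10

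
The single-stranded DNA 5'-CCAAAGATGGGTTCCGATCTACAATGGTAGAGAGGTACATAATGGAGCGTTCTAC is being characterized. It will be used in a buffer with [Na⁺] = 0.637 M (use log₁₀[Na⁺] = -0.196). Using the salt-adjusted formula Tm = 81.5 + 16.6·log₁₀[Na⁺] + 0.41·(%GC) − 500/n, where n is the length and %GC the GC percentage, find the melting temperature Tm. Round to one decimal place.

87.8°C

Length n = 55. C=10, G=15, A=17, T=13
G+C = 25, so %GC = 25/55 × 100 = 45.455%
Salt term: 16.6 × (-0.196) = -3.254
GC term: 0.41 × 45.455 = 18.637; length term: −500/55 = −9.091
Tm = 81.5 + (-3.254) + 18.637 − 9.091 = 87.792 → 87.8°C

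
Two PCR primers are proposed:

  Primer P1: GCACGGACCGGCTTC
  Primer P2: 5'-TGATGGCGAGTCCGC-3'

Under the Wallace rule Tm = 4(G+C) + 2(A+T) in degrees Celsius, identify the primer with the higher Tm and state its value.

Primer P1, 52°C

Primer P1: A+T=4, G+C=11 → Tm = 2(4)+4(11) = 52°C
Primer P2: A+T=5, G+C=10 → Tm = 2(5)+4(10) = 50°C
52°C vs 50°C → primer P1 is higher.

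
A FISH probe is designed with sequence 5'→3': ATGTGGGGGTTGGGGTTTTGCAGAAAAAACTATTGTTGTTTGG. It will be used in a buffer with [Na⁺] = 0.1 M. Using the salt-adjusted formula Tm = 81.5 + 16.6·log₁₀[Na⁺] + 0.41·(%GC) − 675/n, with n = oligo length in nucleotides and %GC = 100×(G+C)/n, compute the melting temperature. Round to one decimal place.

66.4°C

Length n = 43. Base counts: T=16, G=16, C=2, A=9
G+C = 18, so %GC = 18/43 × 100 = 41.86%
Salt term: 16.6 × (-1) = -16.6
GC term: 0.41 × 41.86 = 17.163; length term: −675/43 = −15.698
Tm = 81.5 + (-16.6) + 17.163 − 15.698 = 66.365 → 66.4°C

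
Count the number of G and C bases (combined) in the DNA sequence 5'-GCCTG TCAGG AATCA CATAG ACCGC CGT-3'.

Scanning the sequence gives T=5, A=7, G=7, C=9.
Total G or C: 7 + 9 = 16

16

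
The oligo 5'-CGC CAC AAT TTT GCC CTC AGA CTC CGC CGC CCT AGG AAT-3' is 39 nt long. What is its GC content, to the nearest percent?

Scanning the sequence gives T=8, G=7, C=16, A=8.
G+C = 7 + 16 = 23 out of 39 bases
%GC = 23/39 × 100 = 58.97% ≈ 59%

59%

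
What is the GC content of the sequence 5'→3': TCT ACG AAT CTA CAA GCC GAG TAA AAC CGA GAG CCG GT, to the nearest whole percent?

50%

Counting bases: G=9, T=6, A=13, C=10
G+C = 9 + 10 = 19 out of 38 bases
%GC = 19/38 × 100 = 50% ≈ 50%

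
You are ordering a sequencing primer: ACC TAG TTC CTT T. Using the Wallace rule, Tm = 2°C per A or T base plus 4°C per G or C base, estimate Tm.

36°C

Scanning the sequence gives C=4, T=6, A=2, G=1.
So N_AT = 8 and N_GC = 5.
Tm = 2(8) + 4(5) = 16 + 20 = 36°C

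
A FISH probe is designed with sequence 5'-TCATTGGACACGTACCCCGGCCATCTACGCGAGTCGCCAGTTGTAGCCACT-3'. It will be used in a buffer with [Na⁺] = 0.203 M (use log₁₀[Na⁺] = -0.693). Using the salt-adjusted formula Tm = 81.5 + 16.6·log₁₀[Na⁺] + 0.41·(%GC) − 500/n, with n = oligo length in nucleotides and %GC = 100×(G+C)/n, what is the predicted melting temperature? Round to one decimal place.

Length n = 51. Counting bases: A=10, T=11, G=12, C=18
G+C = 30, so %GC = 30/51 × 100 = 58.824%
Salt term: 16.6 × (-0.693) = -11.504
GC term: 0.41 × 58.824 = 24.118; length term: −500/51 = −9.804
Tm = 81.5 + (-11.504) + 24.118 − 9.804 = 84.31 → 84.3°C

84.3°C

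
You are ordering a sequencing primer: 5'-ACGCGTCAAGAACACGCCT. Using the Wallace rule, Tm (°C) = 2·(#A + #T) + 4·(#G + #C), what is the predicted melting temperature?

60°C

Base counts: G=4, C=7, A=6, T=2
A+T = 8, G+C = 11
Tm = 4·11 + 2·8 = 44 + 16 = 60°C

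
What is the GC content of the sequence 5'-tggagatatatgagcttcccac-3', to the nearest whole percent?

A=6, T=6, C=5, G=5
G+C = 5 + 5 = 10 out of 22 bases
%GC = 10/22 × 100 = 45.45% ≈ 45%

45%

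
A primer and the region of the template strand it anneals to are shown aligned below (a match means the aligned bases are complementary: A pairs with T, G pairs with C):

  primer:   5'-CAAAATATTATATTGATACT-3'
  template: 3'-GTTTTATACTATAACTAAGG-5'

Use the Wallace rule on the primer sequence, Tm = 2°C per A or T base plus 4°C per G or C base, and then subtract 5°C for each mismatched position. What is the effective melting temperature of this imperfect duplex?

Primer base counts: A=9, T=8, G=1, C=2 → A+T=17, G+C=3
Perfect-match Tm = 2(17) + 4(3) = 34 + 12 = 46°C
Mismatches (positions where the bases are not complementary): 3 (at positions 9, 18, 20)
Effective Tm = 46 − 3×5 = 46 − 15 = 31°C

31°C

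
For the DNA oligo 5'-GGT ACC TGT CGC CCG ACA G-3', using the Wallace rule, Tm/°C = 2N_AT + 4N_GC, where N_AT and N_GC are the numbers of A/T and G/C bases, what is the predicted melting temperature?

64°C

C=7, G=6, T=3, A=3
A+T = 6, G+C = 13
Tm = 2(6) + 4(13) = 12 + 52 = 64°C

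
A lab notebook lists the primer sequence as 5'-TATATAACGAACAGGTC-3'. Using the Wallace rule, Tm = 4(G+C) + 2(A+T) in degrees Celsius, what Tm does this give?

46°C

Scanning the sequence gives C=3, T=4, G=3, A=7.
A+T = 11, G+C = 6
Tm = 2×11 + 4×6 = 46°C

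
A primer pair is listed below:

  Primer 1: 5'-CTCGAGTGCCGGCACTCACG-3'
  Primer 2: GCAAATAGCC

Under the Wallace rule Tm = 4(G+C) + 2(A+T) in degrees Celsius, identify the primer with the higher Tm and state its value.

Primer 1, 68°C

Primer 1: A+T=6, G+C=14 → Tm = 2(6)+4(14) = 68°C
Primer 2: A+T=5, G+C=5 → Tm = 2(5)+4(5) = 30°C
68°C vs 30°C → primer 1 is higher.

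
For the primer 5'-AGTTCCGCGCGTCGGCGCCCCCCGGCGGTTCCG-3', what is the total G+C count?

27

Scanning the sequence gives C=15, G=12, T=5, A=1.
G+C = 12 + 15 = 27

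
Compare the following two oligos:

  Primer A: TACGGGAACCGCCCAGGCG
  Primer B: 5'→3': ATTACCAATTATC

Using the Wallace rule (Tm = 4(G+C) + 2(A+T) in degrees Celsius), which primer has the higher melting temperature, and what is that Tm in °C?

Primer A, 66°C

Primer A: A+T=5, G+C=14 → Tm = 2(5)+4(14) = 66°C
Primer B: A+T=10, G+C=3 → Tm = 2(10)+4(3) = 32°C
66°C vs 32°C → primer A is higher.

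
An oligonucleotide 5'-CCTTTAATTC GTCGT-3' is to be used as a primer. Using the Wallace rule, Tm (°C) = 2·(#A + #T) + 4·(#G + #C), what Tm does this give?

C=4, A=2, G=2, T=7
AT pairs contribute 9, GC pairs contribute 6.
Tm = 2(9) + 4(6) = 18 + 24 = 42°C

42°C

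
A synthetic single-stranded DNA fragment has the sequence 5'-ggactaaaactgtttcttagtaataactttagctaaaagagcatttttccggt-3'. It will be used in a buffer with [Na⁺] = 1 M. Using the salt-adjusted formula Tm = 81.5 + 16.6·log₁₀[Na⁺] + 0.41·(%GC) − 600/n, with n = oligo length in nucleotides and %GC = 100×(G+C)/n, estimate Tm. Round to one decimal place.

83.3°C

Length n = 53. Scanning the sequence gives G=9, A=17, C=8, T=19.
G+C = 17, so %GC = 17/53 × 100 = 32.075%
Salt term: 16.6 × (0) = 0
GC term: 0.41 × 32.075 = 13.151; length term: −600/53 = −11.321
Tm = 81.5 + (0) + 13.151 − 11.321 = 83.33 → 83.3°C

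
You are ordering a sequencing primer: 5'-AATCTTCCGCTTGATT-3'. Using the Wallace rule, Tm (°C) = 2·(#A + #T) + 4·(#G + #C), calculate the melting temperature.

44°C

Counting bases: G=2, C=4, T=7, A=3
AT pairs contribute 10, GC pairs contribute 6.
Tm = 2(10) + 4(6) = 20 + 24 = 44°C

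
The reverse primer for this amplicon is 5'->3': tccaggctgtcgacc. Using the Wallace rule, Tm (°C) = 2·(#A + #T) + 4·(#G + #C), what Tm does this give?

50°C

Scanning the sequence gives G=4, T=3, A=2, C=6.
A+T = 5, G+C = 10
Tm = 2(5) + 4(10) = 10 + 40 = 50°C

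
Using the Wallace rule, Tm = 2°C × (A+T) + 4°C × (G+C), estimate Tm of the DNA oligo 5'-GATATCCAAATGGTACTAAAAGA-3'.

60°C

Counting bases: C=3, A=11, G=4, T=5
A+T = 16, G+C = 7
Tm = 2×16 + 4×7 = 60°C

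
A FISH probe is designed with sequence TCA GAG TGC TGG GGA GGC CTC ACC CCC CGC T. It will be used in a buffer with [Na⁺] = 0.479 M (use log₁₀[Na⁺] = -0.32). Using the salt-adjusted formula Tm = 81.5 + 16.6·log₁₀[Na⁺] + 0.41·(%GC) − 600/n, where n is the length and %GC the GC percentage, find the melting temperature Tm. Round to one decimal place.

Length n = 31. G=10, A=4, C=12, T=5
G+C = 22, so %GC = 22/31 × 100 = 70.968%
Salt term: 16.6 × (-0.32) = -5.312
GC term: 0.41 × 70.968 = 29.097; length term: −600/31 = −19.355
Tm = 81.5 + (-5.312) + 29.097 − 19.355 = 85.93 → 85.9°C

85.9°C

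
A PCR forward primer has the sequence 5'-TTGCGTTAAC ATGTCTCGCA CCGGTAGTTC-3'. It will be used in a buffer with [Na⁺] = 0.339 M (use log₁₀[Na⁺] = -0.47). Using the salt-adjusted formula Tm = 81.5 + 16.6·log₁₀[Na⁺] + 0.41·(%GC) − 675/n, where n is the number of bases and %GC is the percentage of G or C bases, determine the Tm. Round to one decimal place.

71.7°C

Length n = 30. Base counts: A=5, T=10, G=7, C=8
G+C = 15, so %GC = 15/30 × 100 = 50%
Salt term: 16.6 × (-0.47) = -7.802
GC term: 0.41 × 50 = 20.5; length term: −675/30 = −22.5
Tm = 81.5 + (-7.802) + 20.5 − 22.5 = 71.698 → 71.7°C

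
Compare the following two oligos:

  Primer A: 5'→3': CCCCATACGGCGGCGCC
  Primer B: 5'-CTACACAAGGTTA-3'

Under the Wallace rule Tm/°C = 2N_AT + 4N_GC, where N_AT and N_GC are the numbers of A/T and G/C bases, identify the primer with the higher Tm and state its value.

Primer A: A+T=3, G+C=14 → Tm = 2(3)+4(14) = 62°C
Primer B: A+T=8, G+C=5 → Tm = 2(8)+4(5) = 36°C
62°C vs 36°C → primer A is higher.

Primer A, 62°C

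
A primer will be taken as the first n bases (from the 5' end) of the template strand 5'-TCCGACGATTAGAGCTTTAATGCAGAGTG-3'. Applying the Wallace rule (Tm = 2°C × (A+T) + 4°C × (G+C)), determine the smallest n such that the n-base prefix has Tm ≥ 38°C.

First 12 bases: TCCGACGATTAG → Tm = 36°C (< 38°C)
First 13 bases: TCCGACGATTAGA → Tm = 38°C (≥ 38°C)
Each additional base adds 2°C (A/T) or 4°C (G/C), so Tm is non-decreasing in n; n = 13 is the first length to reach 38°C.

n = 13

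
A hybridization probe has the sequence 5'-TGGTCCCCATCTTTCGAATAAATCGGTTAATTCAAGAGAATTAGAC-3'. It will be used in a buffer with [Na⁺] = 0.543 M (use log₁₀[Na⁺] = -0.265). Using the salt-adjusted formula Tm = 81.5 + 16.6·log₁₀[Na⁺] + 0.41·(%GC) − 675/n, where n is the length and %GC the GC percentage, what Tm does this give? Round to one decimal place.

77.6°C

Length n = 46. Scanning the sequence gives A=15, G=8, T=14, C=9.
G+C = 17, so %GC = 17/46 × 100 = 36.957%
Salt term: 16.6 × (-0.265) = -4.399
GC term: 0.41 × 36.957 = 15.152; length term: −675/46 = −14.674
Tm = 81.5 + (-4.399) + 15.152 − 14.674 = 77.579 → 77.6°C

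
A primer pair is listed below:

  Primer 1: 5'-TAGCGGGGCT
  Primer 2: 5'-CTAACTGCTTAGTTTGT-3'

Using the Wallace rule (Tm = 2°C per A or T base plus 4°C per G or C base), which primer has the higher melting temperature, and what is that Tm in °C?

Primer 2, 46°C

Primer 1: A+T=3, G+C=7 → Tm = 2(3)+4(7) = 34°C
Primer 2: A+T=11, G+C=6 → Tm = 2(11)+4(6) = 46°C
34°C vs 46°C → primer 2 is higher.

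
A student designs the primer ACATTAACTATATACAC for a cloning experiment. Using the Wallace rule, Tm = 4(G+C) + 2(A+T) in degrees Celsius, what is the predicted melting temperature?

Counting bases: C=4, G=0, T=5, A=8
AT pairs contribute 13, GC pairs contribute 4.
Tm = 4·4 + 2·13 = 16 + 26 = 42°C

42°C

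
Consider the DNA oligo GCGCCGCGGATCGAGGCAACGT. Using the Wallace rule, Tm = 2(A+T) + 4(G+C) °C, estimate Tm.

76°C

Scanning the sequence gives T=2, G=9, C=7, A=4.
So N_AT = 6 and N_GC = 16.
Tm = 4·16 + 2·6 = 64 + 12 = 76°C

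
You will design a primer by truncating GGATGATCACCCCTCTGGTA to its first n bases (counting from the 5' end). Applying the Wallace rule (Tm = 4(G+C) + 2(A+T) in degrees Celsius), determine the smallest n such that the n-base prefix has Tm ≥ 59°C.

n = 19

First 18 bases: GGATGATCACCCCTCTGG → Tm = 58°C (< 59°C)
First 19 bases: GGATGATCACCCCTCTGGT → Tm = 60°C (≥ 59°C)
Each additional base adds 2°C (A/T) or 4°C (G/C), so Tm is non-decreasing in n; n = 19 is the first length to reach 59°C.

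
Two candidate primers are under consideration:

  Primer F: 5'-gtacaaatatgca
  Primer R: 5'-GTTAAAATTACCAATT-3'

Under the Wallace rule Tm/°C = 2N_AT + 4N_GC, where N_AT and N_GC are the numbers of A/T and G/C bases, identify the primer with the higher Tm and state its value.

Primer F: A+T=9, G+C=4 → Tm = 2(9)+4(4) = 34°C
Primer R: A+T=13, G+C=3 → Tm = 2(13)+4(3) = 38°C
34°C vs 38°C → primer R is higher.

Primer R, 38°C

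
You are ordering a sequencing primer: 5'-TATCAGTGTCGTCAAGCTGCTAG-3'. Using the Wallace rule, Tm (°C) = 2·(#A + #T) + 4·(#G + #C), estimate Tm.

A=5, T=7, C=5, G=6
A+T = 12, G+C = 11
Tm = 4·11 + 2·12 = 44 + 24 = 68°C

68°C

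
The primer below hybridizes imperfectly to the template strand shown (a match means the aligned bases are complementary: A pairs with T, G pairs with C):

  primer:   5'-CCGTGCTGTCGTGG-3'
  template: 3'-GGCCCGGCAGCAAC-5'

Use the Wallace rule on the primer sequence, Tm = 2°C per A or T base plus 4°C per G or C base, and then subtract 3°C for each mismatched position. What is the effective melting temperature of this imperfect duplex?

Primer base counts: A=0, T=4, G=6, C=4 → A+T=4, G+C=10
Perfect-match Tm = 2(4) + 4(10) = 8 + 40 = 48°C
Mismatches (positions where the bases are not complementary): 3 (at positions 4, 7, 13)
Effective Tm = 48 − 3×3 = 48 − 9 = 39°C

39°C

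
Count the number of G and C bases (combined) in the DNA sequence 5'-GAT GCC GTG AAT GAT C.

Scanning the sequence gives T=4, G=5, C=3, A=4.
G+C = 5 + 3 = 8

8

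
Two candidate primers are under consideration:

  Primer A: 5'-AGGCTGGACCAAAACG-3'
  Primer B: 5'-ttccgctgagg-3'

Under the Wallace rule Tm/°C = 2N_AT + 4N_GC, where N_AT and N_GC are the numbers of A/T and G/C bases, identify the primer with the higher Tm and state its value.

Primer A: A+T=7, G+C=9 → Tm = 2(7)+4(9) = 50°C
Primer B: A+T=4, G+C=7 → Tm = 2(4)+4(7) = 36°C
50°C vs 36°C → primer A is higher.

Primer A, 50°C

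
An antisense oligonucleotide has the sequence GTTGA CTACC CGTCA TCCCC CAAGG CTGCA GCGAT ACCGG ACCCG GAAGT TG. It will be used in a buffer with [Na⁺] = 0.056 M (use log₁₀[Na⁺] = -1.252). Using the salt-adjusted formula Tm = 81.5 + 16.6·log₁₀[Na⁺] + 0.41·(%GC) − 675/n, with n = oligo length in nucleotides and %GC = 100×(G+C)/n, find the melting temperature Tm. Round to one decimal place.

Length n = 52. Base counts: T=9, G=14, C=18, A=11
G+C = 32, so %GC = 32/52 × 100 = 61.538%
Salt term: 16.6 × (-1.252) = -20.783
GC term: 0.41 × 61.538 = 25.231; length term: −675/52 = −12.981
Tm = 81.5 + (-20.783) + 25.231 − 12.981 = 72.967 → 73.0°C

73.0°C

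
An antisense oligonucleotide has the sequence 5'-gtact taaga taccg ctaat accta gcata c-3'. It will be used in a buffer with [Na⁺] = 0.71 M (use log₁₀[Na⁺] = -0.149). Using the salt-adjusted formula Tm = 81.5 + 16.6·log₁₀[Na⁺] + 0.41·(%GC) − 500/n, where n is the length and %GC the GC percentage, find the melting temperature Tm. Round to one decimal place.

Length n = 31. Counting bases: G=4, T=8, A=11, C=8
G+C = 12, so %GC = 12/31 × 100 = 38.71%
Salt term: 16.6 × (-0.149) = -2.473
GC term: 0.41 × 38.71 = 15.871; length term: −500/31 = −16.129
Tm = 81.5 + (-2.473) + 15.871 − 16.129 = 78.769 → 78.8°C

78.8°C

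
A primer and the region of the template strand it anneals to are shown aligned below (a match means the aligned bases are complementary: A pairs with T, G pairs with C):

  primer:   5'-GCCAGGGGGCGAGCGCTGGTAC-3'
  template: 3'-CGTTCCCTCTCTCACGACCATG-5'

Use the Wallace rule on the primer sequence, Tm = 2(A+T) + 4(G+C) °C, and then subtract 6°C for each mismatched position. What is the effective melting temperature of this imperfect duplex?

54°C

Primer base counts: A=3, T=2, G=11, C=6 → A+T=5, G+C=17
Perfect-match Tm = 2(5) + 4(17) = 10 + 68 = 78°C
Mismatches (positions where the bases are not complementary): 4 (at positions 3, 8, 10, 14)
Effective Tm = 78 − 4×6 = 78 − 24 = 54°C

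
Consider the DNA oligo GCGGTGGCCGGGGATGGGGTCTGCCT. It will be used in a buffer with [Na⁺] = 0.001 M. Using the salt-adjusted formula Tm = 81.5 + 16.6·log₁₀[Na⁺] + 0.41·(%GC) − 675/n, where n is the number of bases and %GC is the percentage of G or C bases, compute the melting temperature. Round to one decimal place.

Length n = 26. Scanning the sequence gives G=14, C=6, A=1, T=5.
G+C = 20, so %GC = 20/26 × 100 = 76.923%
Salt term: 16.6 × (-3) = -49.8
GC term: 0.41 × 76.923 = 31.538; length term: −675/26 = −25.962
Tm = 81.5 + (-49.8) + 31.538 − 25.962 = 37.276 → 37.3°C

37.3°C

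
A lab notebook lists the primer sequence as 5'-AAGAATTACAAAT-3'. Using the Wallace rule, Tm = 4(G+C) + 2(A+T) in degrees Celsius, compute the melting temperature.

30°C

Base counts: T=3, A=8, C=1, G=1
So N_AT = 11 and N_GC = 2.
Tm = 2(11) + 4(2) = 22 + 8 = 30°C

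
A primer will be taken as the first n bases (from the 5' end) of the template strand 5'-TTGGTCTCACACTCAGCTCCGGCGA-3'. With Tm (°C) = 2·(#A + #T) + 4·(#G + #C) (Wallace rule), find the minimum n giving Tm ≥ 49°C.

n = 17

First 16 bases: TTGGTCTCACACTCAG → Tm = 48°C (< 49°C)
First 17 bases: TTGGTCTCACACTCAGC → Tm = 52°C (≥ 49°C)
Each additional base adds 2°C (A/T) or 4°C (G/C), so Tm is non-decreasing in n; n = 17 is the first length to reach 49°C.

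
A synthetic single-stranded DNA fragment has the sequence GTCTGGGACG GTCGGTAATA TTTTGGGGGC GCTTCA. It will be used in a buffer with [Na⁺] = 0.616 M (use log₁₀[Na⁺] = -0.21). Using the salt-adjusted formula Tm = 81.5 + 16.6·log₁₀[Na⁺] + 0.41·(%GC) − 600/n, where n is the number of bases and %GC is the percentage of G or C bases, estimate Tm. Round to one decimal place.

Length n = 36. Scanning the sequence gives A=5, T=11, C=6, G=14.
G+C = 20, so %GC = 20/36 × 100 = 55.556%
Salt term: 16.6 × (-0.21) = -3.486
GC term: 0.41 × 55.556 = 22.778; length term: −600/36 = −16.667
Tm = 81.5 + (-3.486) + 22.778 − 16.667 = 84.125 → 84.1°C

84.1°C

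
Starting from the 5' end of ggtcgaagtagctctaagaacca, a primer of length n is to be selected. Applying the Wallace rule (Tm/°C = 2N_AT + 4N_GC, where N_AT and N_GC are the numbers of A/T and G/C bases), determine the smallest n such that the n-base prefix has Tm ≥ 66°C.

First 21 bases: GGTCGAAGTAGCTCTAAGAAC → Tm = 62°C (< 66°C)
First 22 bases: GGTCGAAGTAGCTCTAAGAACC → Tm = 66°C (≥ 66°C)
Each additional base adds 2°C (A/T) or 4°C (G/C), so Tm is non-decreasing in n; n = 22 is the first length to reach 66°C.

n = 22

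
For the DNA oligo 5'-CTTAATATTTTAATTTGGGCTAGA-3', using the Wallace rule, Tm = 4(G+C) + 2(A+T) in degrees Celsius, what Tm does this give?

Counting bases: C=2, G=4, A=7, T=11
A+T = 18, G+C = 6
Tm = 2(18) + 4(6) = 36 + 24 = 60°C

60°C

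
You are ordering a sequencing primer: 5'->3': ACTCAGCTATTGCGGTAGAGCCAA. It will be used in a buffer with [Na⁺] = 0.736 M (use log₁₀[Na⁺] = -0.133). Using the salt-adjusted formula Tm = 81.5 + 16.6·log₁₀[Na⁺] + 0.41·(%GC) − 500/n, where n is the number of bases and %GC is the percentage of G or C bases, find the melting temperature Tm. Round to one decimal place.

Length n = 24. Counting bases: A=7, C=6, G=6, T=5
G+C = 12, so %GC = 12/24 × 100 = 50%
Salt term: 16.6 × (-0.133) = -2.208
GC term: 0.41 × 50 = 20.5; length term: −500/24 = −20.833
Tm = 81.5 + (-2.208) + 20.5 − 20.833 = 78.959 → 79.0°C

79.0°C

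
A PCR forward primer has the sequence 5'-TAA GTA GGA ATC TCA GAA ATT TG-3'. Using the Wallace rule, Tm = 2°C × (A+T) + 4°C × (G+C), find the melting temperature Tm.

Base counts: G=5, C=2, A=9, T=7
AT pairs contribute 16, GC pairs contribute 7.
Tm = 2(16) + 4(7) = 32 + 28 = 60°C

60°C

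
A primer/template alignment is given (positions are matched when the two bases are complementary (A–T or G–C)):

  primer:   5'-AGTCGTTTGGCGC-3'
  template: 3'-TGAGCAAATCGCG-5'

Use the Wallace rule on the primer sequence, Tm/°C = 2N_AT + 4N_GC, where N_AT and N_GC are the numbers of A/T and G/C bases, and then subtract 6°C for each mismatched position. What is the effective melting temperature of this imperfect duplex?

Primer base counts: A=1, T=4, G=5, C=3 → A+T=5, G+C=8
Perfect-match Tm = 2(5) + 4(8) = 10 + 32 = 42°C
Mismatches (positions where the bases are not complementary): 2 (at positions 2, 9)
Effective Tm = 42 − 2×6 = 42 − 12 = 30°C

30°C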